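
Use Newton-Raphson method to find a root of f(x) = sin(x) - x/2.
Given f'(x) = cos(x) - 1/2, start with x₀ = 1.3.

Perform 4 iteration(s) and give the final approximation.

f(x) = sin(x) - x/2
f'(x) = cos(x) - 1/2
x₀ = 1.3

Newton-Raphson formula: x_{n+1} = x_n - f(x_n)/f'(x_n)

Iteration 1:
  f(1.300000) = 0.313558
  f'(1.300000) = -0.232501
  x_1 = 1.300000 - 0.313558/(-0.232501) = 2.648631
Iteration 2:
  f(2.648631) = -0.851078
  f'(2.648631) = -1.380935
  x_2 = 2.648631 - (-0.851078)/(-1.380935) = 2.032325
Iteration 3:
  f(2.032325) = -0.120790
  f'(2.032325) = -0.945317
  x_3 = 2.032325 - (-0.120790)/(-0.945317) = 1.904548
Iteration 4:
  f(1.904548) = -0.007454
  f'(1.904548) = -0.827590
  x_4 = 1.904548 - (-0.007454)/(-0.827590) = 1.895541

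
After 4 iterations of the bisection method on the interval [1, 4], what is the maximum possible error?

Bisection error bound: |error| ≤ (b-a)/2^n
|error| ≤ (4 - 1)/2^4 = 3/2^4
|error| ≤ 0.1875000000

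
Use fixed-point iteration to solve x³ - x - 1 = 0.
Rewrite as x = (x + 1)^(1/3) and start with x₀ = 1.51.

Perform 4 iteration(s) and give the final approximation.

Equation: x³ - x - 1 = 0
Fixed-point form: x = (x + 1)^(1/3)
x₀ = 1.51

x_1 = g(1.510000) = 1.359016
x_2 = g(1.359016) = 1.331201
x_3 = g(1.331201) = 1.325948
x_4 = g(1.325948) = 1.324952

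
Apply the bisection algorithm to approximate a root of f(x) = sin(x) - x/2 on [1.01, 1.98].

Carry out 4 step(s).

f(x) = sin(x) - x/2
Initial interval: [1.01, 1.98]

Iteration 1:
  c_1 = (1.010000 + 1.980000)/2 = 1.495000
  f(c_1) = f(1.495000) = 0.249629
  f(a) × f(c) ≥ 0, new interval: [1.495000, 1.980000]
Iteration 2:
  c_2 = (1.495000 + 1.980000)/2 = 1.737500
  f(c_2) = f(1.737500) = 0.117387
  f(a) × f(c) ≥ 0, new interval: [1.737500, 1.980000]
Iteration 3:
  c_3 = (1.737500 + 1.980000)/2 = 1.858750
  f(c_3) = f(1.858750) = 0.029452
  f(a) × f(c) ≥ 0, new interval: [1.858750, 1.980000]
Iteration 4:
  c_4 = (1.858750 + 1.980000)/2 = 1.919375
  f(c_4) = f(1.919375) = -0.019828
  f(a) × f(c) < 0, new interval: [1.858750, 1.919375]

After 4 iteration(s), the approximation is c_4 = 1.919375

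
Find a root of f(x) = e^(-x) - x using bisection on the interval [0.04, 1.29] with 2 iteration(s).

f(x) = e^(-x) - x
Initial interval: [0.04, 1.29]

Iteration 1:
  c_1 = (0.040000 + 1.290000)/2 = 0.665000
  f(c_1) = f(0.665000) = -0.150726
  f(a) × f(c) < 0, new interval: [0.040000, 0.665000]
Iteration 2:
  c_2 = (0.040000 + 0.665000)/2 = 0.352500
  f(c_2) = f(0.352500) = 0.350429
  f(a) × f(c) ≥ 0, new interval: [0.352500, 0.665000]

After 2 iteration(s), the approximation is c_2 = 0.352500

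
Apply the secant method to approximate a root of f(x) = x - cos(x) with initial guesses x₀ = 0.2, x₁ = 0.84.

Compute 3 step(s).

f(x) = x - cos(x)
x₀ = 0.2, x₁ = 0.84

Secant formula: x_{n+1} = x_n - f(x_n)(x_n - x_{n-1})/(f(x_n) - f(x_{n-1}))

Iteration 1:
  f(0.200000) = -0.780067
  f(0.840000) = 0.172537
  x_2 = 0.840000 - 0.172537×(0.840000 - 0.200000)/(0.172537 - (-0.780067))
       = 0.724082
Iteration 2:
  f(0.840000) = 0.172537
  f(0.724082) = -0.025026
  x_3 = 0.724082 - (-0.025026)×(0.724082 - 0.840000)/(-0.025026 - 0.172537)
       = 0.738766
Iteration 3:
  f(0.724082) = -0.025026
  f(0.738766) = -0.000535
  x_4 = 0.738766 - (-0.000535)×(0.738766 - 0.724082)/(-0.000535 - (-0.025026))
       = 0.739086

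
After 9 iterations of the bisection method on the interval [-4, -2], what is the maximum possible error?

Bisection error bound: |error| ≤ (b-a)/2^n
|error| ≤ (-2 - (-4))/2^9 = 2/2^9
|error| ≤ 0.0039062500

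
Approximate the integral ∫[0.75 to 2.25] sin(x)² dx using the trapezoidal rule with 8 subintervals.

f(x) = sin(x)²
a = 0.75, b = 2.25, n = 8
h = (b - a)/n = 0.187500

Trapezoidal rule: (h/2)[f(x₀) + 2f(x₁) + 2f(x₂) + ... + f(xₙ)]

x_0 = 0.7500, f(x_0) = 0.464631, coefficient = 1
x_1 = 0.9375, f(x_1) = 0.649767, coefficient = 2
x_2 = 1.1250, f(x_2) = 0.814087, coefficient = 2
x_3 = 1.3125, f(x_3) = 0.934754, coefficient = 2
x_4 = 1.5000, f(x_4) = 0.994996, coefficient = 2
x_5 = 1.6875, f(x_5) = 0.986442, coefficient = 2
x_6 = 1.8750, f(x_6) = 0.910280, coefficient = 2
x_7 = 2.0625, f(x_7) = 0.777095, coefficient = 2
x_8 = 2.2500, f(x_8) = 0.605398, coefficient = 1

I ≈ (0.187500/2) × 13.204869 = 1.237956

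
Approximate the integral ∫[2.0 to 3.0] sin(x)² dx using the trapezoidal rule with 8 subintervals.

f(x) = sin(x)²
a = 2.0, b = 3.0, n = 8
h = (b - a)/n = 0.125000

Trapezoidal rule: (h/2)[f(x₀) + 2f(x₁) + 2f(x₂) + ... + f(xₙ)]

x_0 = 2.0000, f(x_0) = 0.826822, coefficient = 1
x_1 = 2.1250, f(x_1) = 0.723044, coefficient = 2
x_2 = 2.2500, f(x_2) = 0.605398, coefficient = 2
x_3 = 2.3750, f(x_3) = 0.481199, coefficient = 2
x_4 = 2.5000, f(x_4) = 0.358169, coefficient = 2
x_5 = 2.6250, f(x_5) = 0.243957, coefficient = 2
x_6 = 2.7500, f(x_6) = 0.145665, coefficient = 2
x_7 = 2.8750, f(x_7) = 0.069404, coefficient = 2
x_8 = 3.0000, f(x_8) = 0.019915, coefficient = 1

I ≈ (0.125000/2) × 6.100408 = 0.381275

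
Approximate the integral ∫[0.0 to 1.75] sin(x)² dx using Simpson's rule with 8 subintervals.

f(x) = sin(x)²
a = 0.0, b = 1.75, n = 8
h = (b - a)/n = 0.218750

Simpson's rule: (h/3)[f(x₀) + 4f(x₁) + 2f(x₂) + ... + f(xₙ)]

x_0 = 0.0000, f(x_0) = 0.000000, coefficient = 1
x_1 = 0.2188, f(x_1) = 0.047093, coefficient = 4
x_2 = 0.4375, f(x_2) = 0.179502, coefficient = 2
x_3 = 0.6562, f(x_3) = 0.372283, coefficient = 4
x_4 = 0.8750, f(x_4) = 0.589123, coefficient = 2
x_5 = 1.0938, f(x_5) = 0.789175, coefficient = 4
x_6 = 1.3125, f(x_6) = 0.934754, coefficient = 2
x_7 = 1.5312, f(x_7) = 0.998437, coefficient = 4
x_8 = 1.7500, f(x_8) = 0.968228, coefficient = 1

I ≈ (0.218750/3) × 13.202936 = 0.962714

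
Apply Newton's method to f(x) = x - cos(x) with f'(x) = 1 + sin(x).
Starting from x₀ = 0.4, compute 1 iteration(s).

f(x) = x - cos(x)
f'(x) = 1 + sin(x)
x₀ = 0.4

Newton-Raphson formula: x_{n+1} = x_n - f(x_n)/f'(x_n)

Iteration 1:
  f(0.400000) = -0.521061
  f'(0.400000) = 1.389418
  x_1 = 0.400000 - (-0.521061)/1.389418 = 0.775021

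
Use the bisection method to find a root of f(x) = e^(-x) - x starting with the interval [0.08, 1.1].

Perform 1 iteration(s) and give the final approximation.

f(x) = e^(-x) - x
Initial interval: [0.08, 1.1]

Iteration 1:
  c_1 = (0.080000 + 1.100000)/2 = 0.590000
  f(c_1) = f(0.590000) = -0.035673
  f(a) × f(c) < 0, new interval: [0.080000, 0.590000]

After 1 iteration(s), the approximation is c_1 = 0.590000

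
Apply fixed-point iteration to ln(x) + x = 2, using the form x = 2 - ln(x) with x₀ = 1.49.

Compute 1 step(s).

Equation: ln(x) + x = 2
Fixed-point form: x = 2 - ln(x)
x₀ = 1.49

x_1 = g(1.490000) = 1.601224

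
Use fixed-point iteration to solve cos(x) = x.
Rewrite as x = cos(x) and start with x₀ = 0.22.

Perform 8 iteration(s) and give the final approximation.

Equation: cos(x) = x
Fixed-point form: x = cos(x)
x₀ = 0.22

x_1 = g(0.220000) = 0.975897
x_2 = g(0.975897) = 0.560425
x_3 = g(0.560425) = 0.847029
x_4 = g(0.847029) = 0.662212
x_5 = g(0.662212) = 0.788634
x_6 = g(0.788634) = 0.704815
x_7 = g(0.704815) = 0.761731
x_8 = g(0.761731) = 0.723642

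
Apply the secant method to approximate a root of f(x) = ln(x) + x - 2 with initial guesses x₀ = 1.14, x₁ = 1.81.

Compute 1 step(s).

f(x) = ln(x) + x - 2
x₀ = 1.14, x₁ = 1.81

Secant formula: x_{n+1} = x_n - f(x_n)(x_n - x_{n-1})/(f(x_n) - f(x_{n-1}))

Iteration 1:
  f(1.140000) = -0.728972
  f(1.810000) = 0.403327
  x_2 = 1.810000 - 0.403327×(1.810000 - 1.140000)/(0.403327 - (-0.728972))
       = 1.571345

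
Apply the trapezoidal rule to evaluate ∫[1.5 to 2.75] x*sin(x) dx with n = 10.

f(x) = x*sin(x)
a = 1.5, b = 2.75, n = 10
h = (b - a)/n = 0.125000

Trapezoidal rule: (h/2)[f(x₀) + 2f(x₁) + 2f(x₂) + ... + f(xₙ)]

x_0 = 1.5000, f(x_0) = 1.496242, coefficient = 1
x_1 = 1.6250, f(x_1) = 1.622613, coefficient = 2
x_2 = 1.7500, f(x_2) = 1.721975, coefficient = 2
x_3 = 1.8750, f(x_3) = 1.788911, coefficient = 2
x_4 = 2.0000, f(x_4) = 1.818595, coefficient = 2
x_5 = 2.1250, f(x_5) = 1.806930, coefficient = 2
x_6 = 2.2500, f(x_6) = 1.750665, coefficient = 2
x_7 = 2.3750, f(x_7) = 1.647502, coefficient = 2
x_8 = 2.5000, f(x_8) = 1.496180, coefficient = 2
x_9 = 2.6250, f(x_9) = 1.296541, coefficient = 2
x_10 = 2.7500, f(x_10) = 1.049568, coefficient = 1

I ≈ (0.125000/2) × 32.445634 = 2.027852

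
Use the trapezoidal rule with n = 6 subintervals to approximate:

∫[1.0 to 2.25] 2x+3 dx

f(x) = 2x+3
a = 1.0, b = 2.25, n = 6
h = (b - a)/n = 0.208333

Trapezoidal rule: (h/2)[f(x₀) + 2f(x₁) + 2f(x₂) + ... + f(xₙ)]

x_0 = 1.0000, f(x_0) = 5.000000, coefficient = 1
x_1 = 1.2083, f(x_1) = 5.416667, coefficient = 2
x_2 = 1.4167, f(x_2) = 5.833333, coefficient = 2
x_3 = 1.6250, f(x_3) = 6.250000, coefficient = 2
x_4 = 1.8333, f(x_4) = 6.666667, coefficient = 2
x_5 = 2.0417, f(x_5) = 7.083333, coefficient = 2
x_6 = 2.2500, f(x_6) = 7.500000, coefficient = 1

I ≈ (0.208333/2) × 75.000000 = 7.812500
Exact value: 7.812500
Error: 0.000000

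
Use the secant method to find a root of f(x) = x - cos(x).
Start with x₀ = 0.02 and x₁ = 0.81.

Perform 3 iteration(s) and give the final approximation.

f(x) = x - cos(x)
x₀ = 0.02, x₁ = 0.81

Secant formula: x_{n+1} = x_n - f(x_n)(x_n - x_{n-1})/(f(x_n) - f(x_{n-1}))

Iteration 1:
  f(0.020000) = -0.979800
  f(0.810000) = 0.120502
  x_2 = 0.810000 - 0.120502×(0.810000 - 0.020000)/(0.120502 - (-0.979800))
       = 0.723482
Iteration 2:
  f(0.810000) = 0.120502
  f(0.723482) = -0.026024
  x_3 = 0.723482 - (-0.026024)×(0.723482 - 0.810000)/(-0.026024 - 0.120502)
       = 0.738848
Iteration 3:
  f(0.723482) = -0.026024
  f(0.738848) = -0.000397
  x_4 = 0.738848 - (-0.000397)×(0.738848 - 0.723482)/(-0.000397 - (-0.026024))
       = 0.739086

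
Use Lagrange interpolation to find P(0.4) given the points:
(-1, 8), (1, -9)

Lagrange interpolation formula:
P(x) = Σ yᵢ × Lᵢ(x)
where Lᵢ(x) = Π_{j≠i} (x - xⱼ)/(xᵢ - xⱼ)

L_0(0.4) = (0.4 - 1)/(-1 - 1) = 0.300000
L_1(0.4) = (0.4 - (-1))/(1 - (-1)) = 0.700000

P(0.4) = 8×L_0(0.4) + (-9)×L_1(0.4)
P(0.4) = -3.900000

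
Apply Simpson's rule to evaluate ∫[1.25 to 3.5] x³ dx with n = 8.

f(x) = x³
a = 1.25, b = 3.5, n = 8
h = (b - a)/n = 0.281250

Simpson's rule: (h/3)[f(x₀) + 4f(x₁) + 2f(x₂) + ... + f(xₙ)]

x_0 = 1.2500, f(x_0) = 1.953125, coefficient = 1
x_1 = 1.5312, f(x_1) = 3.590363, coefficient = 4
x_2 = 1.8125, f(x_2) = 5.954346, coefficient = 2
x_3 = 2.0938, f(x_3) = 9.178558, coefficient = 4
x_4 = 2.3750, f(x_4) = 13.396484, coefficient = 2
x_5 = 2.6562, f(x_5) = 18.741608, coefficient = 4
x_6 = 2.9375, f(x_6) = 25.347412, coefficient = 2
x_7 = 3.2188, f(x_7) = 33.347382, coefficient = 4
x_8 = 3.5000, f(x_8) = 42.875000, coefficient = 1

I ≈ (0.281250/3) × 393.656250 = 36.905273
Exact value: 36.905273
Error: 0.000000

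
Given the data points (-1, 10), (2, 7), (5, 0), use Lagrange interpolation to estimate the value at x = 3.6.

Lagrange interpolation formula:
P(x) = Σ yᵢ × Lᵢ(x)
where Lᵢ(x) = Π_{j≠i} (x - xⱼ)/(xᵢ - xⱼ)

L_0(3.6) = (3.6 - 2)/(-1 - 2) × (3.6 - 5)/(-1 - 5) = -0.124444
L_1(3.6) = (3.6 - (-1))/(2 - (-1)) × (3.6 - 5)/(2 - 5) = 0.715556
L_2(3.6) = (3.6 - (-1))/(5 - (-1)) × (3.6 - 2)/(5 - 2) = 0.408889

P(3.6) = 10×L_0(3.6) + 7×L_1(3.6) + 0×L_2(3.6)
P(3.6) = 3.764444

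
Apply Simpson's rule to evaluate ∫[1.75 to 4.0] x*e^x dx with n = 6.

f(x) = x*e^x
a = 1.75, b = 4.0, n = 6
h = (b - a)/n = 0.375000

Simpson's rule: (h/3)[f(x₀) + 4f(x₁) + 2f(x₂) + ... + f(xₙ)]

x_0 = 1.7500, f(x_0) = 10.070555, coefficient = 1
x_1 = 2.1250, f(x_1) = 17.792407, coefficient = 4
x_2 = 2.5000, f(x_2) = 30.456235, coefficient = 2
x_3 = 2.8750, f(x_3) = 50.960594, coefficient = 4
x_4 = 3.2500, f(x_4) = 83.818605, coefficient = 2
x_5 = 3.6250, f(x_5) = 136.027121, coefficient = 4
x_6 = 4.0000, f(x_6) = 218.392600, coefficient = 1

I ≈ (0.375000/3) × 1276.133326 = 159.516666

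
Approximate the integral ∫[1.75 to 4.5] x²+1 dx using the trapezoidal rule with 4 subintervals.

f(x) = x²+1
a = 1.75, b = 4.5, n = 4
h = (b - a)/n = 0.687500

Trapezoidal rule: (h/2)[f(x₀) + 2f(x₁) + 2f(x₂) + ... + f(xₙ)]

x_0 = 1.7500, f(x_0) = 4.062500, coefficient = 1
x_1 = 2.4375, f(x_1) = 6.941406, coefficient = 2
x_2 = 3.1250, f(x_2) = 10.765625, coefficient = 2
x_3 = 3.8125, f(x_3) = 15.535156, coefficient = 2
x_4 = 4.5000, f(x_4) = 21.250000, coefficient = 1

I ≈ (0.687500/2) × 91.796875 = 31.555176
Exact value: 31.338542
Error: 0.216634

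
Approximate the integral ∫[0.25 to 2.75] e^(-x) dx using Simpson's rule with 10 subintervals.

f(x) = e^(-x)
a = 0.25, b = 2.75, n = 10
h = (b - a)/n = 0.250000

Simpson's rule: (h/3)[f(x₀) + 4f(x₁) + 2f(x₂) + ... + f(xₙ)]

x_0 = 0.2500, f(x_0) = 0.778801, coefficient = 1
x_1 = 0.5000, f(x_1) = 0.606531, coefficient = 4
x_2 = 0.7500, f(x_2) = 0.472367, coefficient = 2
x_3 = 1.0000, f(x_3) = 0.367879, coefficient = 4
x_4 = 1.2500, f(x_4) = 0.286505, coefficient = 2
x_5 = 1.5000, f(x_5) = 0.223130, coefficient = 4
x_6 = 1.7500, f(x_6) = 0.173774, coefficient = 2
x_7 = 2.0000, f(x_7) = 0.135335, coefficient = 4
x_8 = 2.2500, f(x_8) = 0.105399, coefficient = 2
x_9 = 2.5000, f(x_9) = 0.082085, coefficient = 4
x_10 = 2.7500, f(x_10) = 0.063928, coefficient = 1

I ≈ (0.250000/3) × 8.578660 = 0.714888
Exact value: 0.714873
Error: 0.000015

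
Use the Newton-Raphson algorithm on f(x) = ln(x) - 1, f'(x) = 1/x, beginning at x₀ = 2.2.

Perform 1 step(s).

f(x) = ln(x) - 1
f'(x) = 1/x
x₀ = 2.2

Newton-Raphson formula: x_{n+1} = x_n - f(x_n)/f'(x_n)

Iteration 1:
  f(2.200000) = -0.211543
  f'(2.200000) = 0.454545
  x_1 = 2.200000 - (-0.211543)/0.454545 = 2.665394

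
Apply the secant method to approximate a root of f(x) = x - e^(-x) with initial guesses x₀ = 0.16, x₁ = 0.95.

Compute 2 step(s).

f(x) = x - e^(-x)
x₀ = 0.16, x₁ = 0.95

Secant formula: x_{n+1} = x_n - f(x_n)(x_n - x_{n-1})/(f(x_n) - f(x_{n-1}))

Iteration 1:
  f(0.160000) = -0.692144
  f(0.950000) = 0.563259
  x_2 = 0.950000 - 0.563259×(0.950000 - 0.160000)/(0.563259 - (-0.692144))
       = 0.595552
Iteration 2:
  f(0.950000) = 0.563259
  f(0.595552) = 0.044294
  x_3 = 0.595552 - 0.044294×(0.595552 - 0.950000)/(0.044294 - 0.563259)
       = 0.565300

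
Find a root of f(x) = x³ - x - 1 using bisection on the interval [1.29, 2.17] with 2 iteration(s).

f(x) = x³ - x - 1
Initial interval: [1.29, 2.17]

Iteration 1:
  c_1 = (1.290000 + 2.170000)/2 = 1.730000
  f(c_1) = f(1.730000) = 2.447717
  f(a) × f(c) < 0, new interval: [1.290000, 1.730000]
Iteration 2:
  c_2 = (1.290000 + 1.730000)/2 = 1.510000
  f(c_2) = f(1.510000) = 0.932951
  f(a) × f(c) < 0, new interval: [1.290000, 1.510000]

After 2 iteration(s), the approximation is c_2 = 1.510000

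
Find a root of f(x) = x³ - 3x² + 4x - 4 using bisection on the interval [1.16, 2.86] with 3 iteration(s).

f(x) = x³ - 3x² + 4x - 4
Initial interval: [1.16, 2.86]

Iteration 1:
  c_1 = (1.160000 + 2.860000)/2 = 2.010000
  f(c_1) = f(2.010000) = 0.040301
  f(a) × f(c) < 0, new interval: [1.160000, 2.010000]
Iteration 2:
  c_2 = (1.160000 + 2.010000)/2 = 1.585000
  f(c_2) = f(1.585000) = -1.214798
  f(a) × f(c) ≥ 0, new interval: [1.585000, 2.010000]
Iteration 3:
  c_3 = (1.585000 + 2.010000)/2 = 1.797500
  f(c_3) = f(1.797500) = -0.695285
  f(a) × f(c) ≥ 0, new interval: [1.797500, 2.010000]

After 3 iteration(s), the approximation is c_3 = 1.797500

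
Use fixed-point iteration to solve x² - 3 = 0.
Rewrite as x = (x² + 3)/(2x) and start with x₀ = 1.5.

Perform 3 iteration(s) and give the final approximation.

Equation: x² - 3 = 0
Fixed-point form: x = (x² + 3)/(2x)
x₀ = 1.5

x_1 = g(1.500000) = 1.750000
x_2 = g(1.750000) = 1.732143
x_3 = g(1.732143) = 1.732051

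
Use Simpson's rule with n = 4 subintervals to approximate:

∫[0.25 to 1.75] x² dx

f(x) = x²
a = 0.25, b = 1.75, n = 4
h = (b - a)/n = 0.375000

Simpson's rule: (h/3)[f(x₀) + 4f(x₁) + 2f(x₂) + ... + f(xₙ)]

x_0 = 0.2500, f(x_0) = 0.062500, coefficient = 1
x_1 = 0.6250, f(x_1) = 0.390625, coefficient = 4
x_2 = 1.0000, f(x_2) = 1.000000, coefficient = 2
x_3 = 1.3750, f(x_3) = 1.890625, coefficient = 4
x_4 = 1.7500, f(x_4) = 3.062500, coefficient = 1

I ≈ (0.375000/3) × 14.250000 = 1.781250
Exact value: 1.781250
Error: 0.000000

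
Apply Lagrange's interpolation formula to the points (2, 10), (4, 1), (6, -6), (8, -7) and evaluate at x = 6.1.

Lagrange interpolation formula:
P(x) = Σ yᵢ × Lᵢ(x)
where Lᵢ(x) = Π_{j≠i} (x - xⱼ)/(xᵢ - xⱼ)

L_0(6.1) = (6.1 - 4)/(2 - 4) × (6.1 - 6)/(2 - 6) × (6.1 - 8)/(2 - 8) = 0.008312
L_1(6.1) = (6.1 - 2)/(4 - 2) × (6.1 - 6)/(4 - 6) × (6.1 - 8)/(4 - 8) = -0.048687
L_2(6.1) = (6.1 - 2)/(6 - 2) × (6.1 - 4)/(6 - 4) × (6.1 - 8)/(6 - 8) = 1.022437
L_3(6.1) = (6.1 - 2)/(8 - 2) × (6.1 - 4)/(8 - 4) × (6.1 - 6)/(8 - 6) = 0.017937

P(6.1) = 10×L_0(6.1) + 1×L_1(6.1) + (-6)×L_2(6.1) + (-7)×L_3(6.1)
P(6.1) = -6.225750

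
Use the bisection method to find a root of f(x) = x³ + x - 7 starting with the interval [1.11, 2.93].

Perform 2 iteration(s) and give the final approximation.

f(x) = x³ + x - 7
Initial interval: [1.11, 2.93]

Iteration 1:
  c_1 = (1.110000 + 2.930000)/2 = 2.020000
  f(c_1) = f(2.020000) = 3.262408
  f(a) × f(c) < 0, new interval: [1.110000, 2.020000]
Iteration 2:
  c_2 = (1.110000 + 2.020000)/2 = 1.565000
  f(c_2) = f(1.565000) = -1.601963
  f(a) × f(c) ≥ 0, new interval: [1.565000, 2.020000]

After 2 iteration(s), the approximation is c_2 = 1.565000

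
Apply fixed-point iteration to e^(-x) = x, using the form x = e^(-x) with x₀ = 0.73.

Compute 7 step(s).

Equation: e^(-x) = x
Fixed-point form: x = e^(-x)
x₀ = 0.73

x_1 = g(0.730000) = 0.481909
x_2 = g(0.481909) = 0.617603
x_3 = g(0.617603) = 0.539235
x_4 = g(0.539235) = 0.583194
x_5 = g(0.583194) = 0.558113
x_6 = g(0.558113) = 0.572288
x_7 = g(0.572288) = 0.564233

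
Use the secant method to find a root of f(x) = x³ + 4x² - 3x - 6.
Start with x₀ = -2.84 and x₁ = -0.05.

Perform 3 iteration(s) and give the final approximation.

f(x) = x³ + 4x² - 3x - 6
x₀ = -2.84, x₁ = -0.05

Secant formula: x_{n+1} = x_n - f(x_n)(x_n - x_{n-1})/(f(x_n) - f(x_{n-1}))

Iteration 1:
  f(-2.840000) = 11.876096
  f(-0.050000) = -5.840125
  x_2 = -0.050000 - (-5.840125)×(-0.050000 - (-2.840000))/(-5.840125 - 11.876096)
       = -0.969719
Iteration 2:
  f(-0.050000) = -5.840125
  f(-0.969719) = -0.241302
  x_3 = -0.969719 - (-0.241302)×(-0.969719 - (-0.050000))/(-0.241302 - (-5.840125))
       = -1.009358
Iteration 3:
  f(-0.969719) = -0.241302
  f(-1.009358) = 0.074950
  x_4 = -1.009358 - 0.074950×(-1.009358 - (-0.969719))/(0.074950 - (-0.241302))
       = -0.999964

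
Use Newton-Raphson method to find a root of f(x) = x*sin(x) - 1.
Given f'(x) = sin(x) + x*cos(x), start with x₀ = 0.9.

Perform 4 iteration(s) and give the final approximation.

f(x) = x*sin(x) - 1
f'(x) = sin(x) + x*cos(x)
x₀ = 0.9

Newton-Raphson formula: x_{n+1} = x_n - f(x_n)/f'(x_n)

Iteration 1:
  f(0.900000) = -0.295006
  f'(0.900000) = 1.342776
  x_1 = 0.900000 - (-0.295006)/1.342776 = 1.119698
Iteration 2:
  f(1.119698) = 0.007694
  f'(1.119698) = 1.388106
  x_2 = 1.119698 - 0.007694/1.388106 = 1.114156
Iteration 3:
  f(1.114156) = -0.000002
  f'(1.114156) = 1.388810
  x_3 = 1.114156 - (-0.000002)/1.388810 = 1.114157
Iteration 4:
  f(1.114157) = 0.000000
  f'(1.114157) = 1.388809
  x_4 = 1.114157 - 0.000000/1.388809 = 1.114157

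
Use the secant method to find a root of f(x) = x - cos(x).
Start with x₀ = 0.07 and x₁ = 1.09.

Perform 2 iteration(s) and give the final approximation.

f(x) = x - cos(x)
x₀ = 0.07, x₁ = 1.09

Secant formula: x_{n+1} = x_n - f(x_n)(x_n - x_{n-1})/(f(x_n) - f(x_{n-1}))

Iteration 1:
  f(0.070000) = -0.927551
  f(1.090000) = 0.627515
  x_2 = 1.090000 - 0.627515×(1.090000 - 0.070000)/(0.627515 - (-0.927551))
       = 0.678400
Iteration 2:
  f(1.090000) = 0.627515
  f(0.678400) = -0.100178
  x_3 = 0.678400 - (-0.100178)×(0.678400 - 1.090000)/(-0.100178 - 0.627515)
       = 0.735063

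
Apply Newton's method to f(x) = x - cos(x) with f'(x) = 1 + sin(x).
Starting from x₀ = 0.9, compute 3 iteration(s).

f(x) = x - cos(x)
f'(x) = 1 + sin(x)
x₀ = 0.9

Newton-Raphson formula: x_{n+1} = x_n - f(x_n)/f'(x_n)

Iteration 1:
  f(0.900000) = 0.278390
  f'(0.900000) = 1.783327
  x_1 = 0.900000 - 0.278390/1.783327 = 0.743893
Iteration 2:
  f(0.743893) = 0.008055
  f'(0.743893) = 1.677158
  x_2 = 0.743893 - 0.008055/1.677158 = 0.739090
Iteration 3:
  f(0.739090) = 0.000008
  f'(0.739090) = 1.673616
  x_3 = 0.739090 - 0.000008/1.673616 = 0.739085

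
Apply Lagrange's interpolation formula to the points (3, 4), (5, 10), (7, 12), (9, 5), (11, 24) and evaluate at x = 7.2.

Lagrange interpolation formula:
P(x) = Σ yᵢ × Lᵢ(x)
where Lᵢ(x) = Π_{j≠i} (x - xⱼ)/(xᵢ - xⱼ)

L_0(7.2) = (7.2 - 5)/(3 - 5) × (7.2 - 7)/(3 - 7) × (7.2 - 9)/(3 - 9) × (7.2 - 11)/(3 - 11) = 0.007838
L_1(7.2) = (7.2 - 3)/(5 - 3) × (7.2 - 7)/(5 - 7) × (7.2 - 9)/(5 - 9) × (7.2 - 11)/(5 - 11) = -0.059850
L_2(7.2) = (7.2 - 3)/(7 - 3) × (7.2 - 5)/(7 - 5) × (7.2 - 9)/(7 - 9) × (7.2 - 11)/(7 - 11) = 0.987525
L_3(7.2) = (7.2 - 3)/(9 - 3) × (7.2 - 5)/(9 - 5) × (7.2 - 7)/(9 - 7) × (7.2 - 11)/(9 - 11) = 0.073150
L_4(7.2) = (7.2 - 3)/(11 - 3) × (7.2 - 5)/(11 - 5) × (7.2 - 7)/(11 - 7) × (7.2 - 9)/(11 - 9) = -0.008663

P(7.2) = 4×L_0(7.2) + 10×L_1(7.2) + 12×L_2(7.2) + 5×L_3(7.2) + 24×L_4(7.2)
P(7.2) = 11.441000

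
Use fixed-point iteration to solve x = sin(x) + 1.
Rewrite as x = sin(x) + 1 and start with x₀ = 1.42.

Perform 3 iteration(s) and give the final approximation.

Equation: x = sin(x) + 1
Fixed-point form: x = sin(x) + 1
x₀ = 1.42

x_1 = g(1.420000) = 1.988652
x_2 = g(1.988652) = 1.913961
x_3 = g(1.913961) = 1.941694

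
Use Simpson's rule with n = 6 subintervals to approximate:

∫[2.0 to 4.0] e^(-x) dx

f(x) = e^(-x)
a = 2.0, b = 4.0, n = 6
h = (b - a)/n = 0.333333

Simpson's rule: (h/3)[f(x₀) + 4f(x₁) + 2f(x₂) + ... + f(xₙ)]

x_0 = 2.0000, f(x_0) = 0.135335, coefficient = 1
x_1 = 2.3333, f(x_1) = 0.096972, coefficient = 4
x_2 = 2.6667, f(x_2) = 0.069483, coefficient = 2
x_3 = 3.0000, f(x_3) = 0.049787, coefficient = 4
x_4 = 3.3333, f(x_4) = 0.035674, coefficient = 2
x_5 = 3.6667, f(x_5) = 0.025562, coefficient = 4
x_6 = 4.0000, f(x_6) = 0.018316, coefficient = 1

I ≈ (0.333333/3) × 1.053248 = 0.117028
Exact value: 0.117020
Error: 0.000008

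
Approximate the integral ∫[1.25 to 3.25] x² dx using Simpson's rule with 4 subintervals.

f(x) = x²
a = 1.25, b = 3.25, n = 4
h = (b - a)/n = 0.500000

Simpson's rule: (h/3)[f(x₀) + 4f(x₁) + 2f(x₂) + ... + f(xₙ)]

x_0 = 1.2500, f(x_0) = 1.562500, coefficient = 1
x_1 = 1.7500, f(x_1) = 3.062500, coefficient = 4
x_2 = 2.2500, f(x_2) = 5.062500, coefficient = 2
x_3 = 2.7500, f(x_3) = 7.562500, coefficient = 4
x_4 = 3.2500, f(x_4) = 10.562500, coefficient = 1

I ≈ (0.500000/3) × 64.750000 = 10.791667
Exact value: 10.791667
Error: 0.000000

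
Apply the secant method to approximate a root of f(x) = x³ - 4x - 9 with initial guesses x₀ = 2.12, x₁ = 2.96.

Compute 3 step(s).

f(x) = x³ - 4x - 9
x₀ = 2.12, x₁ = 2.96

Secant formula: x_{n+1} = x_n - f(x_n)(x_n - x_{n-1})/(f(x_n) - f(x_{n-1}))

Iteration 1:
  f(2.120000) = -7.951872
  f(2.960000) = 5.094336
  x_2 = 2.960000 - 5.094336×(2.960000 - 2.120000)/(5.094336 - (-7.951872))
       = 2.631993
Iteration 2:
  f(2.960000) = 5.094336
  f(2.631993) = -1.295131
  x_3 = 2.631993 - (-1.295131)×(2.631993 - 2.960000)/(-1.295131 - 5.094336)
       = 2.698480
Iteration 3:
  f(2.631993) = -1.295131
  f(2.698480) = -0.144151
  x_4 = 2.698480 - (-0.144151)×(2.698480 - 2.631993)/(-0.144151 - (-1.295131))
       = 2.706806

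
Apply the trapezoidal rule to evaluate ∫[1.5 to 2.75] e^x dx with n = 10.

f(x) = e^x
a = 1.5, b = 2.75, n = 10
h = (b - a)/n = 0.125000

Trapezoidal rule: (h/2)[f(x₀) + 2f(x₁) + 2f(x₂) + ... + f(xₙ)]

x_0 = 1.5000, f(x_0) = 4.481689, coefficient = 1
x_1 = 1.6250, f(x_1) = 5.078419, coefficient = 2
x_2 = 1.7500, f(x_2) = 5.754603, coefficient = 2
x_3 = 1.8750, f(x_3) = 6.520819, coefficient = 2
x_4 = 2.0000, f(x_4) = 7.389056, coefficient = 2
x_5 = 2.1250, f(x_5) = 8.372897, coefficient = 2
x_6 = 2.2500, f(x_6) = 9.487736, coefficient = 2
x_7 = 2.3750, f(x_7) = 10.751013, coefficient = 2
x_8 = 2.5000, f(x_8) = 12.182494, coefficient = 2
x_9 = 2.6250, f(x_9) = 13.804574, coefficient = 2
x_10 = 2.7500, f(x_10) = 15.642632, coefficient = 1

I ≈ (0.125000/2) × 178.807544 = 11.175472
Exact value: 11.160943
Error: 0.014529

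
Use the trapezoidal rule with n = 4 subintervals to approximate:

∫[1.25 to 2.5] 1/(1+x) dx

f(x) = 1/(1+x)
a = 1.25, b = 2.5, n = 4
h = (b - a)/n = 0.312500

Trapezoidal rule: (h/2)[f(x₀) + 2f(x₁) + 2f(x₂) + ... + f(xₙ)]

x_0 = 1.2500, f(x_0) = 0.444444, coefficient = 1
x_1 = 1.5625, f(x_1) = 0.390244, coefficient = 2
x_2 = 1.8750, f(x_2) = 0.347826, coefficient = 2
x_3 = 2.1875, f(x_3) = 0.313725, coefficient = 2
x_4 = 2.5000, f(x_4) = 0.285714, coefficient = 1

I ≈ (0.312500/2) × 2.833750 = 0.442773
Exact value: 0.441833
Error: 0.000941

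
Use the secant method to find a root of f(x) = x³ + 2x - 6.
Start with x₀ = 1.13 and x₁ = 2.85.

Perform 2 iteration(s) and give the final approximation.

f(x) = x³ + 2x - 6
x₀ = 1.13, x₁ = 2.85

Secant formula: x_{n+1} = x_n - f(x_n)(x_n - x_{n-1})/(f(x_n) - f(x_{n-1}))

Iteration 1:
  f(1.130000) = -2.297103
  f(2.850000) = 22.849125
  x_2 = 2.850000 - 22.849125×(2.850000 - 1.130000)/(22.849125 - (-2.297103))
       = 1.287122
Iteration 2:
  f(2.850000) = 22.849125
  f(1.287122) = -1.293405
  x_3 = 1.287122 - (-1.293405)×(1.287122 - 2.850000)/(-1.293405 - 22.849125)
       = 1.370851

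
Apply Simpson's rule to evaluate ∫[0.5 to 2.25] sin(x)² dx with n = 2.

f(x) = sin(x)²
a = 0.5, b = 2.25, n = 2
h = (b - a)/n = 0.875000

Simpson's rule: (h/3)[f(x₀) + 4f(x₁) + 2f(x₂) + ... + f(xₙ)]

x_0 = 0.5000, f(x_0) = 0.229849, coefficient = 1
x_1 = 1.3750, f(x_1) = 0.962151, coefficient = 4
x_2 = 2.2500, f(x_2) = 0.605398, coefficient = 1

I ≈ (0.875000/3) × 4.683852 = 1.366123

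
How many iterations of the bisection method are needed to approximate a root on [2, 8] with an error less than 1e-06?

We need (b-a)/2^n ≤ 1e-06
(8 - 2)/2^n ≤ 1e-06
6/2^n ≤ 1e-06
2^n ≥ 6000000
n ≥ log₂(6000000) = 22.52
n ≥ 23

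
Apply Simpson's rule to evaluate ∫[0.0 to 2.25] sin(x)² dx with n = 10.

f(x) = sin(x)²
a = 0.0, b = 2.25, n = 10
h = (b - a)/n = 0.225000

Simpson's rule: (h/3)[f(x₀) + 4f(x₁) + 2f(x₂) + ... + f(xₙ)]

x_0 = 0.0000, f(x_0) = 0.000000, coefficient = 1
x_1 = 0.2250, f(x_1) = 0.049776, coefficient = 4
x_2 = 0.4500, f(x_2) = 0.189195, coefficient = 2
x_3 = 0.6750, f(x_3) = 0.390497, coefficient = 4
x_4 = 0.9000, f(x_4) = 0.613601, coefficient = 2
x_5 = 1.1250, f(x_5) = 0.814087, coefficient = 4
x_6 = 1.3500, f(x_6) = 0.952036, coefficient = 2
x_7 = 1.5750, f(x_7) = 0.999982, coefficient = 4
x_8 = 1.8000, f(x_8) = 0.948379, coefficient = 2
x_9 = 2.0250, f(x_9) = 0.807501, coefficient = 4
x_10 = 2.2500, f(x_10) = 0.605398, coefficient = 1

I ≈ (0.225000/3) × 18.259194 = 1.369440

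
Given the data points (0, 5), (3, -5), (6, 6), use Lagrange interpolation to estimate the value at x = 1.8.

Lagrange interpolation formula:
P(x) = Σ yᵢ × Lᵢ(x)
where Lᵢ(x) = Π_{j≠i} (x - xⱼ)/(xᵢ - xⱼ)

L_0(1.8) = (1.8 - 3)/(0 - 3) × (1.8 - 6)/(0 - 6) = 0.280000
L_1(1.8) = (1.8 - 0)/(3 - 0) × (1.8 - 6)/(3 - 6) = 0.840000
L_2(1.8) = (1.8 - 0)/(6 - 0) × (1.8 - 3)/(6 - 3) = -0.120000

P(1.8) = 5×L_0(1.8) + (-5)×L_1(1.8) + 6×L_2(1.8)
P(1.8) = -3.520000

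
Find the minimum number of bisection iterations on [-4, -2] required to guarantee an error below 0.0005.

We need (b-a)/2^n ≤ 0.0005
(-2 - (-4))/2^n ≤ 0.0005
2/2^n ≤ 0.0005
2^n ≥ 4000
n ≥ log₂(4000) = 11.97
n ≥ 12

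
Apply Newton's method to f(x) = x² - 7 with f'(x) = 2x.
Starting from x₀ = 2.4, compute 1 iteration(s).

f(x) = x² - 7
f'(x) = 2x
x₀ = 2.4

Newton-Raphson formula: x_{n+1} = x_n - f(x_n)/f'(x_n)

Iteration 1:
  f(2.400000) = -1.240000
  f'(2.400000) = 4.800000
  x_1 = 2.400000 - (-1.240000)/4.800000 = 2.658333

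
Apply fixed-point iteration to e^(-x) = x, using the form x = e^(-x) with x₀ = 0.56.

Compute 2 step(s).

Equation: e^(-x) = x
Fixed-point form: x = e^(-x)
x₀ = 0.56

x_1 = g(0.560000) = 0.571209
x_2 = g(0.571209) = 0.564842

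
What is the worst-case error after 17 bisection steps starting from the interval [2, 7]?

Bisection error bound: |error| ≤ (b-a)/2^n
|error| ≤ (7 - 2)/2^17 = 5/2^17
|error| ≤ 0.0000381470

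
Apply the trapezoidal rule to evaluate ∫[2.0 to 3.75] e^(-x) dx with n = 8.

f(x) = e^(-x)
a = 2.0, b = 3.75, n = 8
h = (b - a)/n = 0.218750

Trapezoidal rule: (h/2)[f(x₀) + 2f(x₁) + 2f(x₂) + ... + f(xₙ)]

x_0 = 2.0000, f(x_0) = 0.135335, coefficient = 1
x_1 = 2.2188, f(x_1) = 0.108745, coefficient = 2
x_2 = 2.4375, f(x_2) = 0.087379, coefficient = 2
x_3 = 2.6562, f(x_3) = 0.070211, coefficient = 2
x_4 = 2.8750, f(x_4) = 0.056416, coefficient = 2
x_5 = 3.0938, f(x_5) = 0.045332, coefficient = 2
x_6 = 3.3125, f(x_6) = 0.036425, coefficient = 2
x_7 = 3.5312, f(x_7) = 0.029268, coefficient = 2
x_8 = 3.7500, f(x_8) = 0.023518, coefficient = 1

I ≈ (0.218750/2) × 1.026405 = 0.112263
Exact value: 0.111818
Error: 0.000446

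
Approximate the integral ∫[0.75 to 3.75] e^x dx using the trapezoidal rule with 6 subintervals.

f(x) = e^x
a = 0.75, b = 3.75, n = 6
h = (b - a)/n = 0.500000

Trapezoidal rule: (h/2)[f(x₀) + 2f(x₁) + 2f(x₂) + ... + f(xₙ)]

x_0 = 0.7500, f(x_0) = 2.117000, coefficient = 1
x_1 = 1.2500, f(x_1) = 3.490343, coefficient = 2
x_2 = 1.7500, f(x_2) = 5.754603, coefficient = 2
x_3 = 2.2500, f(x_3) = 9.487736, coefficient = 2
x_4 = 2.7500, f(x_4) = 15.642632, coefficient = 2
x_5 = 3.2500, f(x_5) = 25.790340, coefficient = 2
x_6 = 3.7500, f(x_6) = 42.521082, coefficient = 1

I ≈ (0.500000/2) × 164.969389 = 41.242347
Exact value: 40.404082
Error: 0.838265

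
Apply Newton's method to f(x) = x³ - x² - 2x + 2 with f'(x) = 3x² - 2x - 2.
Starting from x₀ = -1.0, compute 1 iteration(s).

f(x) = x³ - x² - 2x + 2
f'(x) = 3x² - 2x - 2
x₀ = -1.0

Newton-Raphson formula: x_{n+1} = x_n - f(x_n)/f'(x_n)

Iteration 1:
  f(-1.000000) = 2.000000
  f'(-1.000000) = 3.000000
  x_1 = -1.000000 - 2.000000/3.000000 = -1.666667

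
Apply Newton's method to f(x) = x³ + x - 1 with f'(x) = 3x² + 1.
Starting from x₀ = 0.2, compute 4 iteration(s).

f(x) = x³ + x - 1
f'(x) = 3x² + 1
x₀ = 0.2

Newton-Raphson formula: x_{n+1} = x_n - f(x_n)/f'(x_n)

Iteration 1:
  f(0.200000) = -0.792000
  f'(0.200000) = 1.120000
  x_1 = 0.200000 - (-0.792000)/1.120000 = 0.907143
Iteration 2:
  f(0.907143) = 0.653638
  f'(0.907143) = 3.468724
  x_2 = 0.907143 - 0.653638/3.468724 = 0.718705
Iteration 3:
  f(0.718705) = 0.089943
  f'(0.718705) = 2.549612
  x_3 = 0.718705 - 0.089943/2.549612 = 0.683428
Iteration 4:
  f(0.683428) = 0.002639
  f'(0.683428) = 2.401222
  x_4 = 0.683428 - 0.002639/2.401222 = 0.682329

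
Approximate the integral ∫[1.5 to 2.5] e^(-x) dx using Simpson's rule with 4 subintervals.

f(x) = e^(-x)
a = 1.5, b = 2.5, n = 4
h = (b - a)/n = 0.250000

Simpson's rule: (h/3)[f(x₀) + 4f(x₁) + 2f(x₂) + ... + f(xₙ)]

x_0 = 1.5000, f(x_0) = 0.223130, coefficient = 1
x_1 = 1.7500, f(x_1) = 0.173774, coefficient = 4
x_2 = 2.0000, f(x_2) = 0.135335, coefficient = 2
x_3 = 2.2500, f(x_3) = 0.105399, coefficient = 4
x_4 = 2.5000, f(x_4) = 0.082085, coefficient = 1

I ≈ (0.250000/3) × 1.692578 = 0.141048
Exact value: 0.141045
Error: 0.000003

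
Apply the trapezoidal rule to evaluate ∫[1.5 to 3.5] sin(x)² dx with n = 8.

f(x) = sin(x)²
a = 1.5, b = 3.5, n = 8
h = (b - a)/n = 0.250000

Trapezoidal rule: (h/2)[f(x₀) + 2f(x₁) + 2f(x₂) + ... + f(xₙ)]

x_0 = 1.5000, f(x_0) = 0.994996, coefficient = 1
x_1 = 1.7500, f(x_1) = 0.968228, coefficient = 2
x_2 = 2.0000, f(x_2) = 0.826822, coefficient = 2
x_3 = 2.2500, f(x_3) = 0.605398, coefficient = 2
x_4 = 2.5000, f(x_4) = 0.358169, coefficient = 2
x_5 = 2.7500, f(x_5) = 0.145665, coefficient = 2
x_6 = 3.0000, f(x_6) = 0.019915, coefficient = 2
x_7 = 3.2500, f(x_7) = 0.011706, coefficient = 2
x_8 = 3.5000, f(x_8) = 0.123049, coefficient = 1

I ≈ (0.250000/2) × 6.989851 = 0.873731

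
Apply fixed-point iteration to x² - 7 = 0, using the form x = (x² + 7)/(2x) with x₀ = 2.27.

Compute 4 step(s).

Equation: x² - 7 = 0
Fixed-point form: x = (x² + 7)/(2x)
x₀ = 2.27

x_1 = g(2.270000) = 2.676850
x_2 = g(2.676850) = 2.645932
x_3 = g(2.645932) = 2.645751
x_4 = g(2.645751) = 2.645751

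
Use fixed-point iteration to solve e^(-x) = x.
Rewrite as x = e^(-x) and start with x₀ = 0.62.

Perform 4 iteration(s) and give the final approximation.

Equation: e^(-x) = x
Fixed-point form: x = e^(-x)
x₀ = 0.62

x_1 = g(0.620000) = 0.537944
x_2 = g(0.537944) = 0.583947
x_3 = g(0.583947) = 0.557693
x_4 = g(0.557693) = 0.572529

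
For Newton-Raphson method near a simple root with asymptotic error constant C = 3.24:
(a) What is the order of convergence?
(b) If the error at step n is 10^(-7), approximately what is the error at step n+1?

(a) Newton-Raphson has quadratic (order 2) convergence near simple roots.
    This means |e_{n+1}| ≈ C|e_n|².

(b) With |e_n| = 10^(-7) and C = 3.24:
    |e_{n+1}| ≈ 3.24 × (10^(-7))² = 3.24 × 10^(-14)

(a) 2 (quadratic); (b) |e_{n+1}| ≈ 3.240e-14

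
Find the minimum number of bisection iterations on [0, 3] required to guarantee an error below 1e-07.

We need (b-a)/2^n ≤ 1e-07
(3 - 0)/2^n ≤ 1e-07
3/2^n ≤ 1e-07
2^n ≥ 30000000
n ≥ log₂(30000000) = 24.84
n ≥ 25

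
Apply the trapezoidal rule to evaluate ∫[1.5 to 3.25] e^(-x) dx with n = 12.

f(x) = e^(-x)
a = 1.5, b = 3.25, n = 12
h = (b - a)/n = 0.145833

Trapezoidal rule: (h/2)[f(x₀) + 2f(x₁) + 2f(x₂) + ... + f(xₙ)]

x_0 = 1.5000, f(x_0) = 0.223130, coefficient = 1
x_1 = 1.6458, f(x_1) = 0.192852, coefficient = 2
x_2 = 1.7917, f(x_2) = 0.166682, coefficient = 2
x_3 = 1.9375, f(x_3) = 0.144064, coefficient = 2
x_4 = 2.0833, f(x_4) = 0.124514, coefficient = 2
x_5 = 2.2292, f(x_5) = 0.107618, coefficient = 2
x_6 = 2.3750, f(x_6) = 0.093014, coefficient = 2
x_7 = 2.5208, f(x_7) = 0.080393, coefficient = 2
x_8 = 2.6667, f(x_8) = 0.069483, coefficient = 2
x_9 = 2.8125, f(x_9) = 0.060055, coefficient = 2
x_10 = 2.9583, f(x_10) = 0.051905, coefficient = 2
x_11 = 3.1042, f(x_11) = 0.044862, coefficient = 2
x_12 = 3.2500, f(x_12) = 0.038774, coefficient = 1

I ≈ (0.145833/2) × 2.532789 = 0.184683
Exact value: 0.184356
Error: 0.000327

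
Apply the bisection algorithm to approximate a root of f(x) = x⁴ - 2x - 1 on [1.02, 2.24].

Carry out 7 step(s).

f(x) = x⁴ - 2x - 1
Initial interval: [1.02, 2.24]

Iteration 1:
  c_1 = (1.020000 + 2.240000)/2 = 1.630000
  f(c_1) = f(1.630000) = 2.799118
  f(a) × f(c) < 0, new interval: [1.020000, 1.630000]
Iteration 2:
  c_2 = (1.020000 + 1.630000)/2 = 1.325000
  f(c_2) = f(1.325000) = -0.567781
  f(a) × f(c) ≥ 0, new interval: [1.325000, 1.630000]
Iteration 3:
  c_3 = (1.325000 + 1.630000)/2 = 1.477500
  f(c_3) = f(1.477500) = 0.810516
  f(a) × f(c) < 0, new interval: [1.325000, 1.477500]
Iteration 4:
  c_4 = (1.325000 + 1.477500)/2 = 1.401250
  f(c_4) = f(1.401250) = 0.052838
  f(a) × f(c) < 0, new interval: [1.325000, 1.401250]
Iteration 5:
  c_5 = (1.325000 + 1.401250)/2 = 1.363125
  f(c_5) = f(1.363125) = -0.273678
  f(a) × f(c) ≥ 0, new interval: [1.363125, 1.401250]
Iteration 6:
  c_6 = (1.363125 + 1.401250)/2 = 1.382188
  f(c_6) = f(1.382188) = -0.114585
  f(a) × f(c) ≥ 0, new interval: [1.382188, 1.401250]
Iteration 7:
  c_7 = (1.382188 + 1.401250)/2 = 1.391719
  f(c_7) = f(1.391719) = -0.031929
  f(a) × f(c) ≥ 0, new interval: [1.391719, 1.401250]

After 7 iteration(s), the approximation is c_7 = 1.391719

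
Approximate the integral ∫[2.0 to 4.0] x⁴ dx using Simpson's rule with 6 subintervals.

f(x) = x⁴
a = 2.0, b = 4.0, n = 6
h = (b - a)/n = 0.333333

Simpson's rule: (h/3)[f(x₀) + 4f(x₁) + 2f(x₂) + ... + f(xₙ)]

x_0 = 2.0000, f(x_0) = 16.000000, coefficient = 1
x_1 = 2.3333, f(x_1) = 29.641975, coefficient = 4
x_2 = 2.6667, f(x_2) = 50.567901, coefficient = 2
x_3 = 3.0000, f(x_3) = 81.000000, coefficient = 4
x_4 = 3.3333, f(x_4) = 123.456790, coefficient = 2
x_5 = 3.6667, f(x_5) = 180.753086, coefficient = 4
x_6 = 4.0000, f(x_6) = 256.000000, coefficient = 1

I ≈ (0.333333/3) × 1785.629630 = 198.403292
Exact value: 198.400000
Error: 0.003292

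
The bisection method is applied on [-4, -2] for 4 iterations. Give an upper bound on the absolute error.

Bisection error bound: |error| ≤ (b-a)/2^n
|error| ≤ (-2 - (-4))/2^4 = 2/2^4
|error| ≤ 0.1250000000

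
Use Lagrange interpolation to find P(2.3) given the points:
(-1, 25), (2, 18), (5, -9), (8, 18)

Lagrange interpolation formula:
P(x) = Σ yᵢ × Lᵢ(x)
where Lᵢ(x) = Π_{j≠i} (x - xⱼ)/(xᵢ - xⱼ)

L_0(2.3) = (2.3 - 2)/(-1 - 2) × (2.3 - 5)/(-1 - 5) × (2.3 - 8)/(-1 - 8) = -0.028500
L_1(2.3) = (2.3 - (-1))/(2 - (-1)) × (2.3 - 5)/(2 - 5) × (2.3 - 8)/(2 - 8) = 0.940500
L_2(2.3) = (2.3 - (-1))/(5 - (-1)) × (2.3 - 2)/(5 - 2) × (2.3 - 8)/(5 - 8) = 0.104500
L_3(2.3) = (2.3 - (-1))/(8 - (-1)) × (2.3 - 2)/(8 - 2) × (2.3 - 5)/(8 - 5) = -0.016500

P(2.3) = 25×L_0(2.3) + 18×L_1(2.3) + (-9)×L_2(2.3) + 18×L_3(2.3)
P(2.3) = 14.979000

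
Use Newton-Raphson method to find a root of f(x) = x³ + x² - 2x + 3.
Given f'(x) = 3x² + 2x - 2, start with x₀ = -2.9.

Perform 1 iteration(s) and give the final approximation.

f(x) = x³ + x² - 2x + 3
f'(x) = 3x² + 2x - 2
x₀ = -2.9

Newton-Raphson formula: x_{n+1} = x_n - f(x_n)/f'(x_n)

Iteration 1:
  f(-2.900000) = -7.179000
  f'(-2.900000) = 17.430000
  x_1 = -2.900000 - (-7.179000)/17.430000 = -2.488124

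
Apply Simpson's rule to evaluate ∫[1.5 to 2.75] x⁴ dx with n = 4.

f(x) = x⁴
a = 1.5, b = 2.75, n = 4
h = (b - a)/n = 0.312500

Simpson's rule: (h/3)[f(x₀) + 4f(x₁) + 2f(x₂) + ... + f(xₙ)]

x_0 = 1.5000, f(x_0) = 5.062500, coefficient = 1
x_1 = 1.8125, f(x_1) = 10.792252, coefficient = 4
x_2 = 2.1250, f(x_2) = 20.390869, coefficient = 2
x_3 = 2.4375, f(x_3) = 35.300308, coefficient = 4
x_4 = 2.7500, f(x_4) = 57.191406, coefficient = 1

I ≈ (0.312500/3) × 287.405884 = 29.938113
Exact value: 29.936523
Error: 0.001589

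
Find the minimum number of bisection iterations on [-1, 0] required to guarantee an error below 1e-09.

We need (b-a)/2^n ≤ 1e-09
(0 - (-1))/2^n ≤ 1e-09
1/2^n ≤ 1e-09
2^n ≥ 1000000000
n ≥ log₂(1000000000) = 29.90
n ≥ 30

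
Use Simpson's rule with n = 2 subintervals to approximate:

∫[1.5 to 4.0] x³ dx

f(x) = x³
a = 1.5, b = 4.0, n = 2
h = (b - a)/n = 1.250000

Simpson's rule: (h/3)[f(x₀) + 4f(x₁) + 2f(x₂) + ... + f(xₙ)]

x_0 = 1.5000, f(x_0) = 3.375000, coefficient = 1
x_1 = 2.7500, f(x_1) = 20.796875, coefficient = 4
x_2 = 4.0000, f(x_2) = 64.000000, coefficient = 1

I ≈ (1.250000/3) × 150.562500 = 62.734375
Exact value: 62.734375
Error: 0.000000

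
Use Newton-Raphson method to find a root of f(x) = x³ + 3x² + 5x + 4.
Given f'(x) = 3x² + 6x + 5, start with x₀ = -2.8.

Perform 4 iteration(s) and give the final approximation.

f(x) = x³ + 3x² + 5x + 4
f'(x) = 3x² + 6x + 5
x₀ = -2.8

Newton-Raphson formula: x_{n+1} = x_n - f(x_n)/f'(x_n)

Iteration 1:
  f(-2.800000) = -8.432000
  f'(-2.800000) = 11.720000
  x_1 = -2.800000 - (-8.432000)/11.720000 = -2.080546
Iteration 2:
  f(-2.080546) = -2.422716
  f'(-2.080546) = 5.502739
  x_2 = -2.080546 - (-2.422716)/5.502739 = -1.640272
Iteration 3:
  f(-1.640272) = -0.543021
  f'(-1.640272) = 3.229843
  x_3 = -1.640272 - (-0.543021)/3.229843 = -1.472145
Iteration 4:
  f(-1.472145) = -0.049542
  f'(-1.472145) = 2.668764
  x_4 = -1.472145 - (-0.049542)/2.668764 = -1.453582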